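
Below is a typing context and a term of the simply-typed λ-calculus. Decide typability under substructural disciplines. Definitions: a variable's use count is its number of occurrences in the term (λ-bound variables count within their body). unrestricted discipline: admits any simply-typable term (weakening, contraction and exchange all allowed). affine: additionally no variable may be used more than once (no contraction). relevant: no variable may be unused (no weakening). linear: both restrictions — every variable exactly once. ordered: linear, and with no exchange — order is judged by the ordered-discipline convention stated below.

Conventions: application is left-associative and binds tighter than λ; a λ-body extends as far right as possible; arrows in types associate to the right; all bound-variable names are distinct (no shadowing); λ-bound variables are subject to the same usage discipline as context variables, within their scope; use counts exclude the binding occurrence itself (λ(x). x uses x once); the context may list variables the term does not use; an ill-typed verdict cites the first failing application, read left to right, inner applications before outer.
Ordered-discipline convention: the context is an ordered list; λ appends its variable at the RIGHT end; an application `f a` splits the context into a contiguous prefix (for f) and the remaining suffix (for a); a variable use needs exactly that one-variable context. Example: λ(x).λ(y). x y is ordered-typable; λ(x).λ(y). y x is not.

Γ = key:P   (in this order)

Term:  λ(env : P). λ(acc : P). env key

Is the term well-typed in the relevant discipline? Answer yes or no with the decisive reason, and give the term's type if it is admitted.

no — the type mismatch rejects it
use counts: key ×1; env (bound) ×1; acc (bound) ×0
use order (left to right): env, key
typing: ill-typed: non-function type P applied to an argument
per-discipline verdicts: ordered ✗; linear ✗; affine ✗; relevant ✗; unrestricted ✗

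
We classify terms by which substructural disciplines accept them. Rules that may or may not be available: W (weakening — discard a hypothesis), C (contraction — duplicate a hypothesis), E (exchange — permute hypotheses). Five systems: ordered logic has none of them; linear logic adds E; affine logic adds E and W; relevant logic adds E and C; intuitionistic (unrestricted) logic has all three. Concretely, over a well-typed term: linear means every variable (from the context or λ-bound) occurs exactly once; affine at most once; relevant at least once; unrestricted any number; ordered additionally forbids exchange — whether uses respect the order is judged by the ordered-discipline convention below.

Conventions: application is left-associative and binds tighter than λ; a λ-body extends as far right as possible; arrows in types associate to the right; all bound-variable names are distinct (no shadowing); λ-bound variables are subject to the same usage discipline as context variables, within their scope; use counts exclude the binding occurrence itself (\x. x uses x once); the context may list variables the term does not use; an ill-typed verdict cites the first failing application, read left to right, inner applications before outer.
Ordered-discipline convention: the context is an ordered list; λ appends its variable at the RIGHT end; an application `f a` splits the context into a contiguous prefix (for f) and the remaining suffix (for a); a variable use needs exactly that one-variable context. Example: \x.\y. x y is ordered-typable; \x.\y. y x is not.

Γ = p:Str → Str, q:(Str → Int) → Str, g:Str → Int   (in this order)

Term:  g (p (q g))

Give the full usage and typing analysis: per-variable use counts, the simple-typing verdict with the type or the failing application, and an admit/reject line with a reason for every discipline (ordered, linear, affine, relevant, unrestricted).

usage: p ×1, q ×1, g ×2
left-to-right use order: g, p, q, g
typing: well-typed — term : Int
ordered ✗ (g ×2 used more than once (contraction))
linear ✗ (g ×2 used more than once (contraction))
affine ✗ (g ×2 used more than once (contraction))
relevant ✓ (p, q, g: all used, weakening unneeded)
unrestricted ✓ (simply typable at Int; W, C, E all held)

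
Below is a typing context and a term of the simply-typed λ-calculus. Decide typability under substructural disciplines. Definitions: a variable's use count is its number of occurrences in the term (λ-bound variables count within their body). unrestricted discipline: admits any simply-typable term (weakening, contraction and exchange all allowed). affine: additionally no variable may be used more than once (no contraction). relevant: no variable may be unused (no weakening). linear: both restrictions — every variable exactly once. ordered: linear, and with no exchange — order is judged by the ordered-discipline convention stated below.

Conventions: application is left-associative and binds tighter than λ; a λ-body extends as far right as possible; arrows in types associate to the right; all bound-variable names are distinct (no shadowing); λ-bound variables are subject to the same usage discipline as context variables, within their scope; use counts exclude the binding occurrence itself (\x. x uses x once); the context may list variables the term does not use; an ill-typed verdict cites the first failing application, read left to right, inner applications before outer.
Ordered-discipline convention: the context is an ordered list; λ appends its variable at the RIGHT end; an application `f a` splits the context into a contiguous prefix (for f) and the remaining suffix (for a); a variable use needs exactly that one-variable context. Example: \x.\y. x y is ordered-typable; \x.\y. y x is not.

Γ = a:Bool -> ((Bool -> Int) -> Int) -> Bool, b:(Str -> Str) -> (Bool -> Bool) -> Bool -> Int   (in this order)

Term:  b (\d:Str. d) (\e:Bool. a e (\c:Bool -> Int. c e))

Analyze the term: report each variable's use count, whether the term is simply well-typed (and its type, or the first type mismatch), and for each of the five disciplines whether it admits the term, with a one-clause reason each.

use counts: a: 1×; b: 1×; d (bound): 1×; e (bound): 2×; c (bound): 1×
use order (left to right): b, d, a, e, c, e
typing: ✓ — Bool -> Int
ordered ✗ (repeated use of e ×2)
linear ✗ (repeated use of e ×2)
affine ✗ (repeated use of e ×2)
relevant ✓ (at least one use each (a, b, d, e, c))
unrestricted ✓ (type-checks (Bool -> Int) and nothing is barred)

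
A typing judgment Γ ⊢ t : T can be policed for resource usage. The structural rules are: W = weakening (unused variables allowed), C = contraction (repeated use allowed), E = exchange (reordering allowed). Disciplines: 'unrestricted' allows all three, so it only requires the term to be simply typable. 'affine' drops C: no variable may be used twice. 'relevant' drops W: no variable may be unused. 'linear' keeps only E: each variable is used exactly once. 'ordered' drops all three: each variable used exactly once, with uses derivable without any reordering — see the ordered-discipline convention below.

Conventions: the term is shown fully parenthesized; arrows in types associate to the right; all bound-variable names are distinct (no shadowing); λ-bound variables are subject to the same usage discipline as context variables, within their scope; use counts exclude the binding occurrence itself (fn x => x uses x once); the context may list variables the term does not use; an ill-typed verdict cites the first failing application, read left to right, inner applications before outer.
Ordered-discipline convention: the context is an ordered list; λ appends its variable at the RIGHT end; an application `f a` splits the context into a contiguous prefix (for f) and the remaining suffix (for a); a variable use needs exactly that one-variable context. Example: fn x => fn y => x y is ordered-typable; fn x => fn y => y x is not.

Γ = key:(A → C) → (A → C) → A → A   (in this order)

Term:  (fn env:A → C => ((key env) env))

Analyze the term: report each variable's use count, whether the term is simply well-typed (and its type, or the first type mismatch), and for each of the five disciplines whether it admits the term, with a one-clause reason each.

variable uses: key: 1×, env [bound]: 2×
use order (left to right): key, env, env
typing: ✓ — (A → C) → A → A
ordered: ✗, uses contraction: env ×2
linear: ✗, uses contraction: env ×2
affine: ✗, uses contraction: env ×2
relevant: ✓, none of key, env goes unused
unrestricted: ✓, typability at (A → C) → A → A is all that's needed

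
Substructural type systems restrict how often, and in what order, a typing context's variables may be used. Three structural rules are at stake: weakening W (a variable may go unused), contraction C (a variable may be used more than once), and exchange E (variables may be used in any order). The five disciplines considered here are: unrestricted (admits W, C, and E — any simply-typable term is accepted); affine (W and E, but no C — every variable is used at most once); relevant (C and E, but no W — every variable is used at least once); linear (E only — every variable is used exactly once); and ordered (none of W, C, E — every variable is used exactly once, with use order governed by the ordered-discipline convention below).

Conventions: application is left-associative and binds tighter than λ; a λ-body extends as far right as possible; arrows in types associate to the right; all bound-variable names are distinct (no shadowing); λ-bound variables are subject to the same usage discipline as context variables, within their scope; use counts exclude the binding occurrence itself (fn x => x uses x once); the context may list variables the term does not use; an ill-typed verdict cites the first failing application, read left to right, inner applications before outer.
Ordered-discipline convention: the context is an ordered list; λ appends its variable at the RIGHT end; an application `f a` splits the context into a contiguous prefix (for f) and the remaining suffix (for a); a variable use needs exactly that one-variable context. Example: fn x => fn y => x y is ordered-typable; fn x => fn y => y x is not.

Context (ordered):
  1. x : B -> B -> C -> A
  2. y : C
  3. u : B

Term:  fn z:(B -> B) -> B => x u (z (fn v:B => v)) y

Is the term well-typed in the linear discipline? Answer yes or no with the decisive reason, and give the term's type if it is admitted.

yes — single use per variable (x, y, u, z, v); term : ((B -> B) -> B) -> A
use counts: x ×1, y ×1, u ×1, z (bound) ×1, v (bound) ×1
left-to-right use order: x, u, z, v, y
typing: well-typed at ((B -> B) -> B) -> A
across the five disciplines: ordered ✗ · linear ✓ · affine ✓ · relevant ✓ · unrestricted ✓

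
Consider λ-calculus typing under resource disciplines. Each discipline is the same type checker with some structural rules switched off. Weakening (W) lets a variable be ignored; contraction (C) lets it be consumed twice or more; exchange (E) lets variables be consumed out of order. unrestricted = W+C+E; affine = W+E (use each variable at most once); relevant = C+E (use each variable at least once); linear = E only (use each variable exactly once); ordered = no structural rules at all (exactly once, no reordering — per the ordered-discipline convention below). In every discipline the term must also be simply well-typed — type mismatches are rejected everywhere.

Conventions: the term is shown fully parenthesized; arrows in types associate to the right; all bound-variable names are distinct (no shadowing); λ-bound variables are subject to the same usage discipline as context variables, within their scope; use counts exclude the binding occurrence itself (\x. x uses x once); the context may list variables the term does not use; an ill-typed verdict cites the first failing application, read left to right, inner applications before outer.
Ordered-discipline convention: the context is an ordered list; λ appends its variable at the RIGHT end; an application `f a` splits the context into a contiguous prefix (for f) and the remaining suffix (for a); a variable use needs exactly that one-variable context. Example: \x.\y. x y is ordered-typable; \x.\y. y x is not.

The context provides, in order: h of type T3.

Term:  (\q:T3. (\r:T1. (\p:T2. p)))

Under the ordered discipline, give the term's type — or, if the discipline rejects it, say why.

not well-typed under ordered — needs weakening: h, q, r unused
use counts: h: 0×; q [bound]: 0×; r [bound]: 0×; p [bound]: 1×
use order (left to right): p
typing: well-typed at T3 → T1 → T2 → T2
all disciplines: ordered ✗ · linear ✗ · affine ✓ · relevant ✗ · unrestricted ✓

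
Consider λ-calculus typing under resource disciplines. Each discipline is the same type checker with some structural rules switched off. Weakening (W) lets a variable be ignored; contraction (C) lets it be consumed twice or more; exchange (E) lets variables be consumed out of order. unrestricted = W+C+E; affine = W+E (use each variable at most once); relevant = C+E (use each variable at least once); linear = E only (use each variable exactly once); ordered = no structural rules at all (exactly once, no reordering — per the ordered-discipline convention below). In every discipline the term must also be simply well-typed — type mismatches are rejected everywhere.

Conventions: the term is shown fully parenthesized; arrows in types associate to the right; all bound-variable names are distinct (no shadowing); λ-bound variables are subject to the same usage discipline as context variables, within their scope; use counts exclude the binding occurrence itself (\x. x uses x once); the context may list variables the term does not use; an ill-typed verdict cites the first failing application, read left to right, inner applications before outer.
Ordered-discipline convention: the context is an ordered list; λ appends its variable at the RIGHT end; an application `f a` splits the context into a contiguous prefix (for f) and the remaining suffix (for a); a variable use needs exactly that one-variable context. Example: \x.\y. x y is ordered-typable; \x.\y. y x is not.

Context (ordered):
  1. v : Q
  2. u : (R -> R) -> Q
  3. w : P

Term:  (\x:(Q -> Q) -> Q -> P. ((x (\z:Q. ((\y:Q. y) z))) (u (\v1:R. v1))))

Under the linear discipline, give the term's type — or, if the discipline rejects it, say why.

not well-typed under linear — v, w never used (weakening)
counts: v: 0; u: 1; w: 0; x (λ-bound): 1; z (λ-bound): 1; y (λ-bound): 1; v1 (λ-bound): 1
use order (left to right): x, y, z, u, v1
typing: the term checks, with type ((Q -> Q) -> Q -> P) -> P
across the five disciplines: ordered ✗ | linear ✗ | affine ✓ | relevant ✗ | unrestricted ✓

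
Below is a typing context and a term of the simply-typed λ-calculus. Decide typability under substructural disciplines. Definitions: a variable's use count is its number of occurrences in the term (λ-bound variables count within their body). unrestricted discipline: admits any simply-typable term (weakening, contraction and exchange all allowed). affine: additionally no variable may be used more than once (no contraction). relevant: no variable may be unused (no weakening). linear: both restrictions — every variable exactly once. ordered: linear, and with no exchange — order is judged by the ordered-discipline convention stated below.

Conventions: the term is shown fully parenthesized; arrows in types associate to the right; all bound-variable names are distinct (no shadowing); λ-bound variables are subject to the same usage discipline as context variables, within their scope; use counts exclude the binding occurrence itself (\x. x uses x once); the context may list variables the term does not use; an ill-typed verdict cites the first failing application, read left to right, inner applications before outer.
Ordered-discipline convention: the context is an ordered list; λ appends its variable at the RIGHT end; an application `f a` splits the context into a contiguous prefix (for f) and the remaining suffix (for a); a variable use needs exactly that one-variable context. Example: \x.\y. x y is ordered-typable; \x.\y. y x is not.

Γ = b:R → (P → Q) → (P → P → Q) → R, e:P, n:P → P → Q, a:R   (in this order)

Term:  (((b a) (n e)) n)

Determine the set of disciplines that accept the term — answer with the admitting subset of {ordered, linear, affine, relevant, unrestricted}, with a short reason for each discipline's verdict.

accepted by: relevant, unrestricted
use counts: b ×1, e ×1, n ×2, a ×1
order of uses: b, a, n, e, n
typing: the term checks, with type R
ordered: ✗, n ×2 used more than once (contraction)
linear: ✗, n ×2 used more than once (contraction)
affine: ✗, n ×2 used more than once (contraction)
relevant: ✓, b, e, n, a: all used, weakening unneeded
unrestricted: ✓, well-typed at R; no restrictions here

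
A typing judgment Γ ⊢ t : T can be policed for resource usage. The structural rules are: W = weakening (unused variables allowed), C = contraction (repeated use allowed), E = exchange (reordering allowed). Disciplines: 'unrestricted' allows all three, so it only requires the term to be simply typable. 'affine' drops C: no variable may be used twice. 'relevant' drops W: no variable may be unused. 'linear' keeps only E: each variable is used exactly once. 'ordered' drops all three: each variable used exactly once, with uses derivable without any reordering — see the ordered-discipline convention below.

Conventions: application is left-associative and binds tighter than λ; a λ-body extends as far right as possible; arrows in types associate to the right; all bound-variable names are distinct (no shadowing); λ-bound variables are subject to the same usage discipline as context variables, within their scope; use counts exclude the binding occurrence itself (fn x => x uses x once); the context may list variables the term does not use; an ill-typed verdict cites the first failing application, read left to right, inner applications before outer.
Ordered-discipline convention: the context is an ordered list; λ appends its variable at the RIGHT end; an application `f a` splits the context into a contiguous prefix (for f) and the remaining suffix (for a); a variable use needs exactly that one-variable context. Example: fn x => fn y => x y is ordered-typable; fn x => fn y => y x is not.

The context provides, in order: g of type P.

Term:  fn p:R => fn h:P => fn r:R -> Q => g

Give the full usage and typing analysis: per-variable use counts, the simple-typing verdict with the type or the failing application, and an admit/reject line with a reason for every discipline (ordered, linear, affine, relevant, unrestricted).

variable uses: g=1; p [bound]=0; h [bound]=0; r [bound]=0
uses in reading order: g
typing: ✓ — R -> P -> (R -> Q) -> P
ordered: ✗, unused: p, h, r — weakening required
linear: ✗, unused: p, h, r — weakening required
affine: ✓, g, p, h, r: no repeats, contraction unneeded
relevant: ✗, unused: p, h, r — weakening required
unrestricted: ✓, well-typed at R -> P -> (R -> Q) -> P; no restrictions here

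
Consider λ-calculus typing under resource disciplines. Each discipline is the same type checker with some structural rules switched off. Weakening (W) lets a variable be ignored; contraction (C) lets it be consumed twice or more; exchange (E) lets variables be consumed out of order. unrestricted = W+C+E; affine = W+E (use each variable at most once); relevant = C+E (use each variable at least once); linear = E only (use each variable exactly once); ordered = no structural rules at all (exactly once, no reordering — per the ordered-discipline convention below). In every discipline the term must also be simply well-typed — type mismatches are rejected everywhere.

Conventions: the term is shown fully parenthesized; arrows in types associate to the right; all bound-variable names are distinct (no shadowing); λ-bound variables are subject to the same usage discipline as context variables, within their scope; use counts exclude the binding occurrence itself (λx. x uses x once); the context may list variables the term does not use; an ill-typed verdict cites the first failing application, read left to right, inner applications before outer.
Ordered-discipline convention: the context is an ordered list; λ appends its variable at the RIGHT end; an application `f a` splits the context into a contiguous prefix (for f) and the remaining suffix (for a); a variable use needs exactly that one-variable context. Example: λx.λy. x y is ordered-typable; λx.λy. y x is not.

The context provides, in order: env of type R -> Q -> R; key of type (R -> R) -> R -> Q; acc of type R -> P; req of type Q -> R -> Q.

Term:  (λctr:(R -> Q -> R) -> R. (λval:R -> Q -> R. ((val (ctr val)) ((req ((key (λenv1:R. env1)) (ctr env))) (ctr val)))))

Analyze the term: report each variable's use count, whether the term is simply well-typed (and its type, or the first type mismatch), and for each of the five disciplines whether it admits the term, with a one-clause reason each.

use counts: env=1; key=1; acc=0; req=1; ctr [bound]=3; val [bound]=3; env1 [bound]=1
uses in reading order: val, ctr, val, req, key, env1, ctr, env, ctr, val
typing: the term checks, with type ((R -> Q -> R) -> R) -> (R -> Q -> R) -> R
ordered ✗ (uses contraction: ctr ×3, val ×3; needs weakening: acc unused)
linear ✗ (uses contraction: ctr ×3, val ×3; needs weakening: acc unused)
affine ✗ (uses contraction: ctr ×3, val ×3)
relevant ✗ (needs weakening: acc unused)
unrestricted ✓ (simply typable at ((R -> Q -> R) -> R) -> (R -> Q -> R) -> R; W, C, E all held)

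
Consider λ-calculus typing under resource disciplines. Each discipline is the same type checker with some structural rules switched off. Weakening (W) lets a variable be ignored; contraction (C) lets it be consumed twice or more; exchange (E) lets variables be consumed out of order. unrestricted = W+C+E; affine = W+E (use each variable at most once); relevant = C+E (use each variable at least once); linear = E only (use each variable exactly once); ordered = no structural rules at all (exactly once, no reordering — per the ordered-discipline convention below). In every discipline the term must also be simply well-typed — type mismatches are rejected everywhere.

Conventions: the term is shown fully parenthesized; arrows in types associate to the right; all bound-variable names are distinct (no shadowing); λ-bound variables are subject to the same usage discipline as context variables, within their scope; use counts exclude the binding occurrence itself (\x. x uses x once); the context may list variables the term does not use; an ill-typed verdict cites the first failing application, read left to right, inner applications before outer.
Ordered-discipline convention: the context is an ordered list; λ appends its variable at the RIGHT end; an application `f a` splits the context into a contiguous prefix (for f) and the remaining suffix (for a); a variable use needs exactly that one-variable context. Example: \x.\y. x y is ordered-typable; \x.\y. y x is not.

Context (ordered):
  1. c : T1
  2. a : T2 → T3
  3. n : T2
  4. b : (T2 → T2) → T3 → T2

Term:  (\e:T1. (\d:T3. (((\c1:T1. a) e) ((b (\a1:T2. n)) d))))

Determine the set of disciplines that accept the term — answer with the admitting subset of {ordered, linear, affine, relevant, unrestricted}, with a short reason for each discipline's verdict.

accepted by: affine, unrestricted
use counts: c: 0×, a: 1×, n: 1×, b: 1×, e (bound): 1×, d (bound): 1×, c1 (bound): 0×, a1 (bound): 0×
uses in reading order: a, e, b, n, d
typing: well-typed at T1 → T3 → T3
ordered ✗ (c, c1, a1 never used (weakening))
linear ✗ (c, c1, a1 never used (weakening))
affine ✓ (at most one use each (c, a, n, b, e, d, c1, a1))
relevant ✗ (c, c1, a1 never used (weakening))
unrestricted ✓ (simply typable at T1 → T3 → T3; W, C, E all held)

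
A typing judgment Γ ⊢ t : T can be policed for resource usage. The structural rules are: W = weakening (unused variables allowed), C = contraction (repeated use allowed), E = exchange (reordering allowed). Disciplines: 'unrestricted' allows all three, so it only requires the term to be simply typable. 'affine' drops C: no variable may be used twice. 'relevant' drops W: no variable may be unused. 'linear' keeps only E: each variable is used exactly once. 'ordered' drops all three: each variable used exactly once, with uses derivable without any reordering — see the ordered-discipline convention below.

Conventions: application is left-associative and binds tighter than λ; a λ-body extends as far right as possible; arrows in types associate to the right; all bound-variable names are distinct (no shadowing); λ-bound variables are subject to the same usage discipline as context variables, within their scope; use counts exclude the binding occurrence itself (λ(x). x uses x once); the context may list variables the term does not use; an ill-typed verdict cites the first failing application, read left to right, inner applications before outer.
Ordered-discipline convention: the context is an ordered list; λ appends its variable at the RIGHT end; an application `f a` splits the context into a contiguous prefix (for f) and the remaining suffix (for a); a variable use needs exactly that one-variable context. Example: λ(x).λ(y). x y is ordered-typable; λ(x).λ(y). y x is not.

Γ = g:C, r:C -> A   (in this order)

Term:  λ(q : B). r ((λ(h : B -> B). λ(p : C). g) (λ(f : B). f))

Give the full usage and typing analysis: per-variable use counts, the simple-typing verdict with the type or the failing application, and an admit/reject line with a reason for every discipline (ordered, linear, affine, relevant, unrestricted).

counts: g: 1, r: 1, q (λ-bound): 0, h (λ-bound): 0, p (λ-bound): 0, f (λ-bound): 1
use order (left to right): r, g, f
typing: ill-typed: argument of type C -> C where C is required
ordered ✗ (fails simple typing)
linear ✗ (a type mismatch blocks all five)
affine ✗ (the type mismatch rejects it)
relevant ✗ (not simply typable)
unrestricted ✗ (fails simple typing)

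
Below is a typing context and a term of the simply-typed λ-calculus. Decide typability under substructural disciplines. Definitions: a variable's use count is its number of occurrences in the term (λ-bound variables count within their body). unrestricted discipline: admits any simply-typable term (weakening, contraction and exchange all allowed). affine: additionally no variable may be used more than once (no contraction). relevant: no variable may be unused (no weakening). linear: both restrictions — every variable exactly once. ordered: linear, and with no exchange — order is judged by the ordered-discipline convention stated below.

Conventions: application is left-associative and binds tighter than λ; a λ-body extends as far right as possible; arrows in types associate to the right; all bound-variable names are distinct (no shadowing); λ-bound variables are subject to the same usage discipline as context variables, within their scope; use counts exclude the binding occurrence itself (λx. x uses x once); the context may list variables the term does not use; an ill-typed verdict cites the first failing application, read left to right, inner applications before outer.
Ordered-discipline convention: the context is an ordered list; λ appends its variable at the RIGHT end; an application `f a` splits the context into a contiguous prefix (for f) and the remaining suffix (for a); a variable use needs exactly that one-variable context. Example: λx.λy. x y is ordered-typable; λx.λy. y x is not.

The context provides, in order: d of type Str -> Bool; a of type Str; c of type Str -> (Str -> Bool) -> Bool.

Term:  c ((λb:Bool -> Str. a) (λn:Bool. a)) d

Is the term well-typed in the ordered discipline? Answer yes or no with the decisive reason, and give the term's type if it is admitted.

no — a ×2 used more than once (contraction); b, n left unused
usage: d=1, a=2, c=1, b [bound]=0, n [bound]=0
order of uses: c, a, a, d
typing: ✓ — Bool
across the five disciplines: ordered ✗ · linear ✗ · affine ✗ · relevant ✗ · unrestricted ✓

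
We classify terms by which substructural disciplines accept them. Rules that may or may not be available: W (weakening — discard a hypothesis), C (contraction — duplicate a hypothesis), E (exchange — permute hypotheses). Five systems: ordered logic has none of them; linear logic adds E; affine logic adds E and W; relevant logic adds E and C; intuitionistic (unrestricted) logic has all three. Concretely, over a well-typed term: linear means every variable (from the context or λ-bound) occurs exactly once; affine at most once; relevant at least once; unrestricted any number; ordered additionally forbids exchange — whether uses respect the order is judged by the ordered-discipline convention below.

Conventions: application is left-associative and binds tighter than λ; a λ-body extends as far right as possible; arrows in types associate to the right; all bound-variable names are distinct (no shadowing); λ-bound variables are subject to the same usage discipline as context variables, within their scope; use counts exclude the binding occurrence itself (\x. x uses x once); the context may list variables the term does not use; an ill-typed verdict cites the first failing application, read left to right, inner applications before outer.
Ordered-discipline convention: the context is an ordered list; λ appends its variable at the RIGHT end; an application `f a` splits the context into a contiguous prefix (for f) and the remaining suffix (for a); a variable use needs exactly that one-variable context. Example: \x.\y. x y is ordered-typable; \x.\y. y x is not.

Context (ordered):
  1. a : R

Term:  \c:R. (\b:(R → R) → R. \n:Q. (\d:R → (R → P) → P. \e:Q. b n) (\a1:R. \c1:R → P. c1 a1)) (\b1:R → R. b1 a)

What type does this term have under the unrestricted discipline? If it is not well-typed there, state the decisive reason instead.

not well-typed under unrestricted — fails simple typing
usage: a: 1, c (λ-bound): 0, b (λ-bound): 1, n (λ-bound): 1, d (λ-bound): 0, e (λ-bound): 0, a1 (λ-bound): 1, c1 (λ-bound): 1, b1 (λ-bound): 1
use order (left to right): b, n, c1, a1, b1, a
typing: ill-typed: an application expects R → R but receives Q
across the five disciplines: ordered ✗ | linear ✗ | affine ✗ | relevant ✗ | unrestricted ✗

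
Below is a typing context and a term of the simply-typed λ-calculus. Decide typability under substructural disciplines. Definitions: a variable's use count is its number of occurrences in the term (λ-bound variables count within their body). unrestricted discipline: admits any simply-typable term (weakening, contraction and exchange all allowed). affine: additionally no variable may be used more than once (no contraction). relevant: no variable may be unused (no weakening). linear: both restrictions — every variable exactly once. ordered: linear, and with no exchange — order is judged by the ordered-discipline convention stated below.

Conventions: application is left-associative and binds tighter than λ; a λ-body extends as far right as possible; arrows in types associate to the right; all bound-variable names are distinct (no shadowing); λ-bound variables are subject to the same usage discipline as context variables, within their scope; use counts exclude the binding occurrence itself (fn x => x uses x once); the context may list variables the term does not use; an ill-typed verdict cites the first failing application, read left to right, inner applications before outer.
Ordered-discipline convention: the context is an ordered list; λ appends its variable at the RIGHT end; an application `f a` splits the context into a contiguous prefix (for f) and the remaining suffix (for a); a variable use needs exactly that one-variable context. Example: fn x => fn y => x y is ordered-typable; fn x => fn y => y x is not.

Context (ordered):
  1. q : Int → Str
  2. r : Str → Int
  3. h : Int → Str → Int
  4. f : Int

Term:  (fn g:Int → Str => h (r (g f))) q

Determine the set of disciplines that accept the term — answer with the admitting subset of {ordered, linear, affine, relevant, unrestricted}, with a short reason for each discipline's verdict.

admitted by: linear, affine, relevant, unrestricted
use counts: q ×1; r ×1; h ×1; f ×1; g [bound] ×1
uses in reading order: h, r, g, f, q
typing: well-typed — term : Str → Int
ordered ✗ (use order h, r, g, f, q needs exchange)
linear ✓ (exactly-once usage across q, r, h, f, g)
affine ✓ (at most one use each (q, r, h, f, g))
relevant ✓ (none of q, r, h, f, g goes unused)
unrestricted ✓ (well-typed at Str → Int; no restrictions here)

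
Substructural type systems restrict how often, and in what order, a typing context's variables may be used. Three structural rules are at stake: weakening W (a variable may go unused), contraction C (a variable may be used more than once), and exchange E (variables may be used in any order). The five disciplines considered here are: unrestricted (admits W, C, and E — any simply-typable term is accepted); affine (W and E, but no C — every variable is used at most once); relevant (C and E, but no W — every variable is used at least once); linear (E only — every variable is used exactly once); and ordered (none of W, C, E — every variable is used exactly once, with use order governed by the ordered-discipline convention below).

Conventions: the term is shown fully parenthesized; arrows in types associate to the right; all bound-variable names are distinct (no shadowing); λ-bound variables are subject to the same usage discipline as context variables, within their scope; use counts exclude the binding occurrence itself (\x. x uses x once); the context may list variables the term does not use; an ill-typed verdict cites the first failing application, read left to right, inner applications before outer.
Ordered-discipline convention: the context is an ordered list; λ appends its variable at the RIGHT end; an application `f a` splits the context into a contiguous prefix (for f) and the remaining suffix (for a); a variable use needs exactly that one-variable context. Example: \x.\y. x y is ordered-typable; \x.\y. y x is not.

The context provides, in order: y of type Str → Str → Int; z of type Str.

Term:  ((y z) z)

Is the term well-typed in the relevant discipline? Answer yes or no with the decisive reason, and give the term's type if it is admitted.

yes — every one of y, z appears; term : Int
variable uses: y: 1; z: 2
use order (left to right): y, z, z
typing: the term checks, with type Int
across the five disciplines: ordered ✗; linear ✗; affine ✗; relevant ✓; unrestricted ✓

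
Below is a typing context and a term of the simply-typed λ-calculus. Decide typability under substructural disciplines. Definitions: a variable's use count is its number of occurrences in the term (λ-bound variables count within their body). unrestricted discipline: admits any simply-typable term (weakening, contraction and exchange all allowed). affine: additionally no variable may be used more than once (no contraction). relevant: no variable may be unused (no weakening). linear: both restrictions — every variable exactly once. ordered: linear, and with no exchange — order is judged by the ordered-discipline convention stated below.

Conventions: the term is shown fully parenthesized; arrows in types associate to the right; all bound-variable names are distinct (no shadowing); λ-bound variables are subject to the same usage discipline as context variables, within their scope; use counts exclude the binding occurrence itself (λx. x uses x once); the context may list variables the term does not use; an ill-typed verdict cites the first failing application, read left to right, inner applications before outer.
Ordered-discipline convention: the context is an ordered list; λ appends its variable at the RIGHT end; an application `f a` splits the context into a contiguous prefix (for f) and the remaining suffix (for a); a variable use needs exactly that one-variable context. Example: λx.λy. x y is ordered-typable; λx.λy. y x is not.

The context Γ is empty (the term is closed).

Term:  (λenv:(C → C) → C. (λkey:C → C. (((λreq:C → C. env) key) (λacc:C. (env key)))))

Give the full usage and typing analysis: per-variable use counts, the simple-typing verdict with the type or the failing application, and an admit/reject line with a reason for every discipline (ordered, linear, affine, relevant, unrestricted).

usage: env (bound) ×2, key (bound) ×2, req (bound) ×0, acc (bound) ×0
left-to-right use order: env, key, env, key
typing: the term checks, with type ((C → C) → C) → (C → C) → C
ordered: ✗ — uses contraction: env ×2, key ×2; unused: req, acc — weakening required
linear: ✗ — uses contraction: env ×2, key ×2; unused: req, acc — weakening required
affine: ✗ — uses contraction: env ×2, key ×2
relevant: ✗ — unused: req, acc — weakening required
unrestricted: ✓ — type-checks (((C → C) → C) → (C → C) → C) and nothing is barred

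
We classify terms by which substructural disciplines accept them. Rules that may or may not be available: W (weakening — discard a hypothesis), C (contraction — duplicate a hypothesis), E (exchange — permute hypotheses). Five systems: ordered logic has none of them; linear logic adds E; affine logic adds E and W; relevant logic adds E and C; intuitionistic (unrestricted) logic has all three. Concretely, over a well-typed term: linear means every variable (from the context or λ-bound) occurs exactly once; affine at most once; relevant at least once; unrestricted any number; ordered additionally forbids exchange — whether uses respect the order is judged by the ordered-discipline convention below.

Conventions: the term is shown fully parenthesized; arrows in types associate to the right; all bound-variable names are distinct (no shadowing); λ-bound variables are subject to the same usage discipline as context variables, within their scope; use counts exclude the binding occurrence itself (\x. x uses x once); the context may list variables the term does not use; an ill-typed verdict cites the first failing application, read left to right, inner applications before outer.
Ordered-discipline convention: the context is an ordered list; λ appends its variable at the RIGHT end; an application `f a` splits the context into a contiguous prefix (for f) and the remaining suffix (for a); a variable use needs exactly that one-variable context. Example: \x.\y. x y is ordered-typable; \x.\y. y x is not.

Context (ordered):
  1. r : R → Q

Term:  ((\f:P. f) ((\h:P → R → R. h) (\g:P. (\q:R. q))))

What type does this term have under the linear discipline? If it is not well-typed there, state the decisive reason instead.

not well-typed under linear — a type mismatch blocks all five
counts: r: 0×, f (λ-bound): 1×, h (λ-bound): 1×, g (λ-bound): 0×, q (λ-bound): 1×
left-to-right use order: f, h, q
typing: ill-typed: an application expects P but receives P → R → R
across the five disciplines: ordered ✗ | linear ✗ | affine ✗ | relevant ✗ | unrestricted ✗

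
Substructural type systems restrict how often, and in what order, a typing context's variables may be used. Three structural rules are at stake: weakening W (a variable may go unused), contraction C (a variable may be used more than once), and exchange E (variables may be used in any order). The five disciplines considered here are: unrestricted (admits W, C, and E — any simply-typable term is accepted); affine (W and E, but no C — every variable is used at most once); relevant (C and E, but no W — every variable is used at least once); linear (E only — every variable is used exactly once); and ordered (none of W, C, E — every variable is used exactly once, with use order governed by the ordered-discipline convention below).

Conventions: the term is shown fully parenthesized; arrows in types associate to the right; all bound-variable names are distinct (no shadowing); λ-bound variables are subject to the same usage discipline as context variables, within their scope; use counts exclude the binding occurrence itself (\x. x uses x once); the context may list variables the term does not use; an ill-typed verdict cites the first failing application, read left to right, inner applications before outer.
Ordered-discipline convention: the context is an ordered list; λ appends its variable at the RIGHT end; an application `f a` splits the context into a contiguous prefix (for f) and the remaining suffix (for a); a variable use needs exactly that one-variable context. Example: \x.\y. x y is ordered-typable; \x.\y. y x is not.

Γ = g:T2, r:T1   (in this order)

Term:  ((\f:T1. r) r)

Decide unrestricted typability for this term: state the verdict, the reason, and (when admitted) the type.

yes — simply typable at T1; W, C, E all held; term : T1
variable uses: g: 0×; r: 2×; f (bound): 0×
uses in reading order: r, r
typing: well-typed — term : T1
all disciplines: ordered ✗, linear ✗, affine ✗, relevant ✗, unrestricted ✓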